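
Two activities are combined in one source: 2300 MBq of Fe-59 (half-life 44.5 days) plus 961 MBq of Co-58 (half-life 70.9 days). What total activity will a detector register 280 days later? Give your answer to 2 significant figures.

92 MBq

Fe-59: 2300 × (1/2)^(280/44.5) = 2300 × (1/2)^6.2921 ≈ 29.35 MBq.
Co-58: 961 × (1/2)^(280/70.9) = 961 × (1/2)^3.9492 ≈ 62.214 MBq.
Total = 29.35 + 62.214 ≈ 91.564 MBq.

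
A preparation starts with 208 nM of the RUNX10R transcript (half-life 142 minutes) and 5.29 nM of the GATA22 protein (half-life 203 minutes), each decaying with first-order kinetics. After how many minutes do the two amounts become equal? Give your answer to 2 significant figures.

Set 208·(1/2)^(t/142) = 5.29·(1/2)^(t/203).
Taking log₂: log₂(208/5.29) = t·(1/142 − 1/203).
log₂(39.319) = 5.2972; 1/142 − 1/203 = 0.0021161.
t = 5.2972 / 0.0021161 ≈ 2503.2 minutes.

2500 minutes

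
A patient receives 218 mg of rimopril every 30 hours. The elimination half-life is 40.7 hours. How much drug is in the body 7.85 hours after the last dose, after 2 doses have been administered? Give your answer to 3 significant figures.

305 mg

The 2 doses were given 37.85, 7.85 hours ago.
Total = 218·(1/2)^(37.85/40.7) + 218·(1/2)^(7.85/40.7)
      = 114.42 + 190.72 ≈ 305.14 mg.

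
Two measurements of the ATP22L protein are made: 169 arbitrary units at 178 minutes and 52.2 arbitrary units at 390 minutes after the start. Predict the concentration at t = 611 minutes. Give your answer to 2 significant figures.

Over Δt = 390 − 178 = 212 minutes, the level fell by a factor of 169/52.2 ≈ 3.2375.
n = log₂(3.2375) ≈ 1.6949 half-lives, so t½ = 212/1.6949 ≈ 125.08 minutes.
From t = 390 to t = 611: 52.2 × (1/2)^((611−390)/125.08) ≈ 15.339 arbitrary units.

15 arbitrary units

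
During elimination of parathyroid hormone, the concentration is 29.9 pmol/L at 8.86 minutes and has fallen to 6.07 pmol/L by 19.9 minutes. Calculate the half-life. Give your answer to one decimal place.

Over Δt = 19.9 − 8.86 = 11.04 minutes, the level fell by a factor of 29.9/6.07 ≈ 4.9259.
n = log₂(4.9259) ≈ 2.3004 half-lives, so t½ = 11.04/2.3004 ≈ 4.7992 minutes.

4.8 minutes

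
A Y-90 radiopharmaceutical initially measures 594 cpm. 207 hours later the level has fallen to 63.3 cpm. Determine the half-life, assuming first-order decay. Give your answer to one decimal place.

A/A₀ = 63.3/594 ≈ 0.10657.
n = log₂(9.3839) ≈ 3.2302 half-lives elapsed in 207 hours.
t½ = 207/3.2302 ≈ 64.083 hours.

64.1 hours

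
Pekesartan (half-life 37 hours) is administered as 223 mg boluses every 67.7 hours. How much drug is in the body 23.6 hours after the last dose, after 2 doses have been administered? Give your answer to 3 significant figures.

184 mg

The 2 doses were given 91.3, 23.6 hours ago.
Total = 223·(1/2)^(91.3/37) + 223·(1/2)^(23.6/37)
      = 40.317 + 143.32 ≈ 183.63 mg.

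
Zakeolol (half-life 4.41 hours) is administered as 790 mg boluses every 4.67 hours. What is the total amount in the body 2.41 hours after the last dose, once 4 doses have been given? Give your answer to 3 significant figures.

985 mg

The 4 doses were given 16.42, 11.75, 7.08, 2.41 hours ago.
Total = 790·(1/2)^(16.42/4.41) + 790·(1/2)^(11.75/4.41) + 790·(1/2)^(7.08/4.41) + 790·(1/2)^(2.41/4.41)
      = 59.812 + 124.61 + 259.62 + 540.9 ≈ 984.95 mg.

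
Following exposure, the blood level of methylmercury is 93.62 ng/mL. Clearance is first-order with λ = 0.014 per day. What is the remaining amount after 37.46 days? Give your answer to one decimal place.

55.4 ng/mL

t½ = ln 2 / λ = 0.69315 / 0.014 ≈ 49.511 days.
Number of half-lives: n = 37.46/49.511 ≈ 0.75661.
Remaining = 93.62 × (1/2)^0.75661 = 93.62 × 0.59189 ≈ 55.412 ng/mL.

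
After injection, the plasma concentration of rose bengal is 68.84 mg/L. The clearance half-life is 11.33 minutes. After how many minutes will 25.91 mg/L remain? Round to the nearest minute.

Fraction remaining = 25.91/68.84 ≈ 0.37638.
n = log₂(68.84/25.91) = ln(2.6569)/ln 2 ≈ 1.4097 half-lives.
t = n × t½ = 1.4097 × 11.33 ≈ 15.972 minutes.

16 minutes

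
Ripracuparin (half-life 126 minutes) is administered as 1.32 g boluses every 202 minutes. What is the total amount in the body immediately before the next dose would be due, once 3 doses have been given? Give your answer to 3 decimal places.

0.625 g

The 3 doses were given 606, 404, 202 minutes ago.
Total = 1.32·(1/2)^(606/126) + 1.32·(1/2)^(404/126) + 1.32·(1/2)^(202/126)
      = 0.047072 + 0.14301 + 0.43448 ≈ 0.62456 g.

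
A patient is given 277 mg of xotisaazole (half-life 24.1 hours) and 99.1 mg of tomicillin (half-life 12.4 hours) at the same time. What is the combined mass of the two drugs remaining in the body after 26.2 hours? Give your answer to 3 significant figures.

153 mg

xotisaazole: 277 × (1/2)^(26.2/24.1) = 277 × (1/2)^1.0871 ≈ 130.38 mg.
tomicillin: 99.1 × (1/2)^(26.2/12.4) = 99.1 × (1/2)^2.1129 ≈ 22.91 mg.
Total = 130.38 + 22.91 ≈ 153.29 mg.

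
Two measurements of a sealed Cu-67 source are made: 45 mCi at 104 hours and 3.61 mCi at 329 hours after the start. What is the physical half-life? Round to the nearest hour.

Over Δt = 329 − 104 = 225 hours, the level fell by a factor of 45/3.61 ≈ 12.465.
n = log₂(12.465) ≈ 3.6399 half-lives, so t½ = 225/3.6399 ≈ 61.816 hours.

62 hours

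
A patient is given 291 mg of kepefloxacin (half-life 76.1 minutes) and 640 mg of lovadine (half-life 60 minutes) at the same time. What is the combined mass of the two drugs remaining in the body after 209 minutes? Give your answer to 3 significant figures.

kepefloxacin: 291 × (1/2)^(209/76.1) = 291 × (1/2)^2.7464 ≈ 43.366 mg.
lovadine: 640 × (1/2)^(209/60) = 640 × (1/2)^3.4833 ≈ 57.226 mg.
Total = 43.366 + 57.226 ≈ 100.59 mg.

101 mg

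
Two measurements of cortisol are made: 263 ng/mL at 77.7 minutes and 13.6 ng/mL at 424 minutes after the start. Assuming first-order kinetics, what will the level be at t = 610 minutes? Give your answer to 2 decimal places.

Over Δt = 424 − 77.7 = 346.3 minutes, the level fell by a factor of 263/13.6 ≈ 19.338.
n = log₂(19.338) ≈ 4.2734 half-lives, so t½ = 346.3/4.2734 ≈ 81.036 minutes.
From t = 424 to t = 610: 13.6 × (1/2)^((610−424)/81.036) ≈ 2.7707 ng/mL.

2.77 ng/mL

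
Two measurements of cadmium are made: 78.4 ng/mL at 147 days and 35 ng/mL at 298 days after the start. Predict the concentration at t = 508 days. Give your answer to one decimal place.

Over Δt = 298 − 147 = 151 days, the level fell by a factor of 78.4/35 ≈ 2.24.
n = log₂(2.24) ≈ 1.1635 half-lives, so t½ = 151/1.1635 ≈ 129.78 days.
From t = 298 to t = 508: 35 × (1/2)^((508−298)/129.78) ≈ 11.402 ng/mL.

11.4 ng/mL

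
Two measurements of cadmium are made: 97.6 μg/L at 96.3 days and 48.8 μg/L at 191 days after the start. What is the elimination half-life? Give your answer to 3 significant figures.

94.7 days

Over Δt = 191 − 96.3 = 94.7 days, the level fell by a factor of 97.6/48.8 ≈ 2.
n = log₂(2) ≈ 1 half-lives, so t½ = 94.7/1 ≈ 94.7 days.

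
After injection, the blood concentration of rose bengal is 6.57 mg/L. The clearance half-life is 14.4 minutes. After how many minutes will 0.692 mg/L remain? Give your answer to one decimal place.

46.8 minutes

Fraction remaining = 0.692/6.57 ≈ 0.10533.
n = log₂(6.57/0.692) = ln(9.4942)/ln 2 ≈ 3.247 half-lives.
t = n × t½ = 3.247 × 14.4 ≈ 46.758 minutes.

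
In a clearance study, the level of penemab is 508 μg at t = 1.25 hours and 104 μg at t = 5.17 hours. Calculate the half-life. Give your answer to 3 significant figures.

Over Δt = 5.17 − 1.25 = 3.92 hours, the level fell by a factor of 508/104 ≈ 4.8846.
n = log₂(4.8846) ≈ 2.2882 half-lives, so t½ = 3.92/2.2882 ≈ 1.7131 hours.

1.71 hours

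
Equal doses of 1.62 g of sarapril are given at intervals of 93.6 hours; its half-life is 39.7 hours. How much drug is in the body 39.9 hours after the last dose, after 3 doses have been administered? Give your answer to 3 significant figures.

0.995 g

The 3 doses were given 227.1, 133.5, 39.9 hours ago.
Total = 1.62·(1/2)^(227.1/39.7) + 1.62·(1/2)^(133.5/39.7) + 1.62·(1/2)^(39.9/39.7)
      = 0.030726 + 0.15748 + 0.80718 ≈ 0.99539 g.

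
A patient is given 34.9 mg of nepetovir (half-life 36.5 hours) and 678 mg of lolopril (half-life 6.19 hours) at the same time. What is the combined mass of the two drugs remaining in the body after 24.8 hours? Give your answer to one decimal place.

64.0 mg

nepetovir: 34.9 × (1/2)^(24.8/36.5) = 34.9 × (1/2)^0.67945 ≈ 21.792 mg.
lolopril: 678 × (1/2)^(24.8/6.19) = 678 × (1/2)^4.0065 ≈ 42.186 mg.
Total = 21.792 + 42.186 ≈ 63.977 mg.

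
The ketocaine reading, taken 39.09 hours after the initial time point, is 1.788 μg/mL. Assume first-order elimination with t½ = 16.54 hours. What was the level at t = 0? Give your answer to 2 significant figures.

Number of half-lives elapsed: n = 39.09/16.54 ≈ 2.3634.
A₀ = A × 2^n = 1.788 × 2^2.3634 = 1.788 × 5.1457 ≈ 9.2005 μg/mL.

9.2 μg/mL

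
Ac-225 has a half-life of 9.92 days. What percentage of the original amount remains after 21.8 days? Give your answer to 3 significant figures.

n = 21.8/9.92 ≈ 2.1976 half-lives.
Fraction remaining = (1/2)^2.1976 ≈ 0.218, i.e. 21.8%.

21.8%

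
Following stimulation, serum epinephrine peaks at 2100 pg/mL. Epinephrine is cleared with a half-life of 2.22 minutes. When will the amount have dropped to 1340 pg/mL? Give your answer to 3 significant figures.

Fraction remaining = 1340/2100 ≈ 0.6381.
n = log₂(2100/1340) = ln(1.5672)/ln 2 ≈ 0.64816 half-lives.
t = n × t½ = 0.64816 × 2.22 ≈ 1.4389 minutes.

1.44 minutes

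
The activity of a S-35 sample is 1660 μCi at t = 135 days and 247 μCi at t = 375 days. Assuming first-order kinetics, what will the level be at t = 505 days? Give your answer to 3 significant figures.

Over Δt = 375 − 135 = 240 days, the level fell by a factor of 1660/247 ≈ 6.7206.
n = log₂(6.7206) ≈ 2.7486 half-lives, so t½ = 240/2.7486 ≈ 87.317 days.
From t = 375 to t = 505: 247 × (1/2)^((505−375)/87.317) ≈ 88.007 μCi.

88.0 μCi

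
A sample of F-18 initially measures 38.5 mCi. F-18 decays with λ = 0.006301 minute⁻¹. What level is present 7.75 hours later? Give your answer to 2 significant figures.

2.1 mCi

t½ = ln 2 / λ = 0.69315 / 0.006301 ≈ 110.01 minutes.
Convert the elapsed time: 7.75 hours = 465 minutes.
Number of half-lives: n = 465/110.01 ≈ 4.227.
Remaining = 38.5 × (1/2)^4.227 = 38.5 × 0.053399 ≈ 2.0559 mCi.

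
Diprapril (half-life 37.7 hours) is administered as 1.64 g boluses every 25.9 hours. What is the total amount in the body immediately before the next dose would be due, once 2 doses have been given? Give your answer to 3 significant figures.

The 2 doses were given 51.8, 25.9 hours ago.
Total = 1.64·(1/2)^(51.8/37.7) + 1.64·(1/2)^(25.9/37.7)
      = 0.63274 + 1.0187 ≈ 1.6514 g.

1.65 g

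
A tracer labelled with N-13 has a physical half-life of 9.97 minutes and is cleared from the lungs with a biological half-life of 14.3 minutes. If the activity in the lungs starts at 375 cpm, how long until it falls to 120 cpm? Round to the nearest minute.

10 minutes

1/t_eff = 1/t_phys + 1/t_biol = 1/9.97 + 1/14.3 = 0.17023 per minute.
t_eff = 9.97 × 14.3 / (9.97 + 14.3) ≈ 5.8744 minutes.
n = log₂(375/120) ≈ 1.6439; t = 1.6439 × 5.8744 ≈ 9.6566 minutes.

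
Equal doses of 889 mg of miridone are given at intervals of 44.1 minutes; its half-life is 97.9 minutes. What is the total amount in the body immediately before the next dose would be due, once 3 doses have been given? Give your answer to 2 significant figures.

The 3 doses were given 132.3, 88.2, 44.1 minutes ago.
Total = 889·(1/2)^(132.3/97.9) + 889·(1/2)^(88.2/97.9) + 889·(1/2)^(44.1/97.9)
      = 348.41 + 476.1 + 650.58 ≈ 1475.1 mg.

1500 mg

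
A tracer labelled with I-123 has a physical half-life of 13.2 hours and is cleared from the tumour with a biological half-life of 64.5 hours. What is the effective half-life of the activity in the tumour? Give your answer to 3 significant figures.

11.0 hours

1/t_eff = 1/t_phys + 1/t_biol = 1/13.2 + 1/64.5 = 0.091261 per hour.
t_eff = 13.2 × 64.5 / (13.2 + 64.5) ≈ 10.958 hours.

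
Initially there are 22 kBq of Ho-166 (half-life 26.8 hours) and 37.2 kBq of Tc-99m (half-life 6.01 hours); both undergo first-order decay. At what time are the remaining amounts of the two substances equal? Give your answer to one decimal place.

5.9 hours

Set 22·(1/2)^(t/26.8) = 37.2·(1/2)^(t/6.01).
Taking log₂: log₂(22/37.2) = t·(1/26.8 − 1/6.01).
log₂(0.5914) = -0.7578; 1/26.8 − 1/6.01 = -0.12908.
t = -0.7578 / -0.12908 ≈ 5.871 hours.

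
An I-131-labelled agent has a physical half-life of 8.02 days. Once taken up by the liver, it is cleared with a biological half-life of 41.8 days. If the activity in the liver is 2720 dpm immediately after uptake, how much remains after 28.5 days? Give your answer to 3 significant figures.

144 dpm

1/t_eff = 1/t_phys + 1/t_biol = 1/8.02 + 1/41.8 = 0.14861 per day.
t_eff = 8.02 × 41.8 / (8.02 + 41.8) ≈ 6.7289 days.
Remaining = 2720 × (1/2)^(28.5/6.7289) = 2720 × (1/2)^4.2354 ≈ 144.4 dpm.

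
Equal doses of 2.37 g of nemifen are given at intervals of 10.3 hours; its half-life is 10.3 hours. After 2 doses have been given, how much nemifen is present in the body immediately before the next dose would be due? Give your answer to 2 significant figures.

1.8 g

The 2 doses were given 20.6, 10.3 hours ago.
Total = 2.37·(1/2)^(20.6/10.3) + 2.37·(1/2)^(10.3/10.3)
      = 0.5925 + 1.185 ≈ 1.7775 g.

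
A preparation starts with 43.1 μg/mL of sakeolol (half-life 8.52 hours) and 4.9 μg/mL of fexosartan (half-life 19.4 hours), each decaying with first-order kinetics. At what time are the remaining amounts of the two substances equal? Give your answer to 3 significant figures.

Set 43.1·(1/2)^(t/8.52) = 4.9·(1/2)^(t/19.4).
Taking log₂: log₂(43.1/4.9) = t·(1/8.52 − 1/19.4).
log₂(8.7959) = 3.1368; 1/8.52 − 1/19.4 = 0.065825.
t = 3.1368 / 0.065825 ≈ 47.655 hours.

47.7 hours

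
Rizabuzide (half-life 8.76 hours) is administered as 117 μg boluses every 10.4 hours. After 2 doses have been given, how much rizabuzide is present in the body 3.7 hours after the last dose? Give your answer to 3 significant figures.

126 μg

The 2 doses were given 14.1, 3.7 hours ago.
Total = 117·(1/2)^(14.1/8.76) + 117·(1/2)^(3.7/8.76)
      = 38.34 + 87.305 ≈ 125.64 μg.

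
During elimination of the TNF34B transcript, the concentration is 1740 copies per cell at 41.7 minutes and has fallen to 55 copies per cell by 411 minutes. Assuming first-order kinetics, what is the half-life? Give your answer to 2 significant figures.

Over Δt = 411 − 41.7 = 369.3 minutes, the level fell by a factor of 1740/55 ≈ 31.636.
n = log₂(31.636) ≈ 4.9835 half-lives, so t½ = 369.3/4.9835 ≈ 74.104 minutes.

74 minutes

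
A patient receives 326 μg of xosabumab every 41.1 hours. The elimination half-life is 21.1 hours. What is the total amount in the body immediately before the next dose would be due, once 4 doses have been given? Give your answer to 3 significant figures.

114 μg

The 4 doses were given 164.4, 123.3, 82.2, 41.1 hours ago.
Total = 326·(1/2)^(164.4/21.1) + 326·(1/2)^(123.3/21.1) + 326·(1/2)^(82.2/21.1) + 326·(1/2)^(41.1/21.1)
      = 1.4715 + 5.677 + 21.902 + 84.499 ≈ 113.55 μg.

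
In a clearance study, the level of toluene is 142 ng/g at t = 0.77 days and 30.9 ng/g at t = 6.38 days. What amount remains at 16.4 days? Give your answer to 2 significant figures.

Over Δt = 6.38 − 0.77 = 5.61 days, the level fell by a factor of 142/30.9 ≈ 4.5955.
n = log₂(4.5955) ≈ 2.2002 half-lives, so t½ = 5.61/2.2002 ≈ 2.5498 days.
From t = 6.38 to t = 16.4: 30.9 × (1/2)^((16.4−6.38)/2.5498) ≈ 2.0276 ng/g.

2.0 ng/g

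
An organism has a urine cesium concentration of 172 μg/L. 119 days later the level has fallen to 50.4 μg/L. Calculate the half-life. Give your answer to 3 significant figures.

67.2 days

A/A₀ = 50.4/172 ≈ 0.29302.
n = log₂(3.4127) ≈ 1.7709 half-lives elapsed in 119 days.
t½ = 119/1.7709 ≈ 67.197 days.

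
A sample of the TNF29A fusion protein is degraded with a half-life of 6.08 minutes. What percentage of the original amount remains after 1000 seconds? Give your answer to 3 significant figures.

1000 seconds = 16.6667 minutes.
n = 16.6667/6.08 ≈ 2.7412 half-lives.
Fraction remaining = (1/2)^2.7412 ≈ 0.14956, i.e. 14.956%.

15.0%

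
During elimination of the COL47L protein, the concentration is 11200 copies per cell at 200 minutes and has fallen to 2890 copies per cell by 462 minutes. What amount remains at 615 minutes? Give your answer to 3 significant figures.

Over Δt = 462 − 200 = 262 minutes, the level fell by a factor of 11200/2890 ≈ 3.8754.
n = log₂(3.8754) ≈ 1.9544 half-lives, so t½ = 262/1.9544 ≈ 134.06 minutes.
From t = 462 to t = 615: 2890 × (1/2)^((615−462)/134.06) ≈ 1310.2 copies per cell.

1310 copies per cell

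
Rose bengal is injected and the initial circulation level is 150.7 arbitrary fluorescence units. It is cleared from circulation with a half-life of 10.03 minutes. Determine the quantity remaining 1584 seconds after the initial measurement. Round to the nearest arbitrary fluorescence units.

24 arbitrary fluorescence units

Convert the elapsed time: 1584 seconds = 26.4 minutes.
Number of half-lives: n = 26.4/10.03 ≈ 2.6321.
Remaining = 150.7 × (1/2)^2.6321 = 150.7 × 0.16131 ≈ 24.309 arbitrary fluorescence units.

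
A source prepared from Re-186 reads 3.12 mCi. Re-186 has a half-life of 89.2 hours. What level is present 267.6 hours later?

Elapsed time is 3 half-lives (267.6/89.2).
Each half-life halves the amount: 3.12 × (1/2)^3 = 3.12/8 = 0.39 mCi.

0.39 mCi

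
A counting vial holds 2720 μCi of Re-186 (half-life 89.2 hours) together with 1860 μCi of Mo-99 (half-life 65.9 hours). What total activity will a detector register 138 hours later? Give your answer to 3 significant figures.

1370 μCi

Re-186: 2720 × (1/2)^(138/89.2) = 2720 × (1/2)^1.5471 ≈ 930.79 μCi.
Mo-99: 1860 × (1/2)^(138/65.9) = 1860 × (1/2)^2.0941 ≈ 435.64 μCi.
Total = 930.79 + 435.64 ≈ 1366.4 μCi.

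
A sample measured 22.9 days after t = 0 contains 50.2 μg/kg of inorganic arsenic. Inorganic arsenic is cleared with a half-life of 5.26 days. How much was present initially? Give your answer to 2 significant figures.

1000 μg/kg

Number of half-lives elapsed: n = 22.9/5.26 ≈ 4.3536.
A₀ = A × 2^n = 50.2 × 2^4.3536 = 50.2 × 20.444 ≈ 1026.3 μg/kg.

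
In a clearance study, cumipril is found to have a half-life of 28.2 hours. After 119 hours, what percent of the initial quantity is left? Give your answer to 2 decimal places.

5.37%

n = 119/28.2 ≈ 4.2199 half-lives.
Fraction remaining = (1/2)^4.2199 ≈ 0.053666, i.e. 5.3666%.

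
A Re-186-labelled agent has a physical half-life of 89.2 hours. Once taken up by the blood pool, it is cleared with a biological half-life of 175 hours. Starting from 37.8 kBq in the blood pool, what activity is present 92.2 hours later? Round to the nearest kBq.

13 kBq

1/t_eff = 1/t_phys + 1/t_biol = 1/89.2 + 1/175 = 0.016925 per hour.
t_eff = 89.2 × 175 / (89.2 + 175) ≈ 59.084 hours.
Remaining = 37.8 × (1/2)^(92.2/59.084) = 37.8 × (1/2)^1.5605 ≈ 12.816 kBq.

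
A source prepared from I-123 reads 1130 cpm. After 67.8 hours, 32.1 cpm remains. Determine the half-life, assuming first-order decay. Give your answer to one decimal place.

A/A₀ = 32.1/1130 ≈ 0.028407.
n = log₂(35.202) ≈ 5.1376 half-lives elapsed in 67.8 hours.
t½ = 67.8/5.1376 ≈ 13.197 hours.

13.2 hours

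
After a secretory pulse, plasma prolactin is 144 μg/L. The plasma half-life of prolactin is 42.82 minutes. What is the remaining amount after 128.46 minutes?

Elapsed time is 3 half-lives (128.46/42.82).
Each half-life halves the amount: 144 × (1/2)^3 = 144/8 = 18 μg/L.

18 μg/L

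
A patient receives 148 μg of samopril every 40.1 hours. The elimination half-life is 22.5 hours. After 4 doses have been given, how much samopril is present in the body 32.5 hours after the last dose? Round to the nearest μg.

76 μg

The 4 doses were given 152.8, 112.7, 72.6, 32.5 hours ago.
Total = 148·(1/2)^(152.8/22.5) + 148·(1/2)^(112.7/22.5) + 148·(1/2)^(72.6/22.5) + 148·(1/2)^(32.5/22.5)
      = 1.3364 + 4.5966 + 15.81 + 54.38 ≈ 76.123 μg.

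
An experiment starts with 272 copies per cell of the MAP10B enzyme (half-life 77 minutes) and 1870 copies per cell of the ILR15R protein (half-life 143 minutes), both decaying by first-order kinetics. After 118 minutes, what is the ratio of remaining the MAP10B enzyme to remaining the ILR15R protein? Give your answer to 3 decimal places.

0.089

MAP10B enzyme: 272 × (1/2)^(118/77) = 272 × (1/2)^1.5325 ≈ 94.026 copies per cell.
ILR15R protein: 1870 × (1/2)^(118/143) = 1870 × (1/2)^0.82517 ≈ 1055.5 copies per cell.
Ratio ≈ 94.026 / 1055.5 ≈ 0.089086.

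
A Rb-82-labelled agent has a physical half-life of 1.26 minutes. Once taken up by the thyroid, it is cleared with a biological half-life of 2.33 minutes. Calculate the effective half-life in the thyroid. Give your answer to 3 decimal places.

1/t_eff = 1/t_phys + 1/t_biol = 1/1.26 + 1/2.33 = 1.2228 per minute.
t_eff = 1.26 × 2.33 / (1.26 + 2.33) ≈ 0.81777 minutes.

0.818 minutes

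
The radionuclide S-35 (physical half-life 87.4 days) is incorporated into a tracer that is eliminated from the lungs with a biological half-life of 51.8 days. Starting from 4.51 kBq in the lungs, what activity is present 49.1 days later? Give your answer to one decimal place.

1.6 kBq

1/t_eff = 1/t_phys + 1/t_biol = 1/87.4 + 1/51.8 = 0.030747 per day.
t_eff = 87.4 × 51.8 / (87.4 + 51.8) ≈ 32.524 days.
Remaining = 4.51 × (1/2)^(49.1/32.524) = 4.51 × (1/2)^1.5097 ≈ 1.5839 kBq.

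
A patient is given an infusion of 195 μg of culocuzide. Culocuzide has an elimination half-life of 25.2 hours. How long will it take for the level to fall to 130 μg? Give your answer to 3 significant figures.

Fraction remaining = 130/195 ≈ 0.66667.
n = log₂(195/130) = ln(1.5)/ln 2 ≈ 0.58496 half-lives.
t = n × t½ = 0.58496 × 25.2 ≈ 14.741 hours.

14.7 hours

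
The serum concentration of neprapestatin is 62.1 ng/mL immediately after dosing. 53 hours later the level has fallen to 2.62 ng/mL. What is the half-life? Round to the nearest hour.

12 hours

A/A₀ = 2.62/62.1 ≈ 0.04219.
n = log₂(23.702) ≈ 4.567 half-lives elapsed in 53 hours.
t½ = 53/4.567 ≈ 11.605 hours.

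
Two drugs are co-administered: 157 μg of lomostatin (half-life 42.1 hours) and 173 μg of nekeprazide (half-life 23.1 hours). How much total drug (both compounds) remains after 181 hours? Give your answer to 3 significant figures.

lomostatin: 157 × (1/2)^(181/42.1) = 157 × (1/2)^4.2993 ≈ 7.9742 μg.
nekeprazide: 173 × (1/2)^(181/23.1) = 173 × (1/2)^7.8355 ≈ 0.7574 μg.
Total = 7.9742 + 0.7574 ≈ 8.7316 μg.

8.73 μg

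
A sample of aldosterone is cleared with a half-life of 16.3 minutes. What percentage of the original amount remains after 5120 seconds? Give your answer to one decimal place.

2.7%

5120 seconds = 85.3333 minutes.
n = 85.3333/16.3 ≈ 5.2352 half-lives.
Fraction remaining = (1/2)^5.2352 ≈ 0.026549, i.e. 2.6549%.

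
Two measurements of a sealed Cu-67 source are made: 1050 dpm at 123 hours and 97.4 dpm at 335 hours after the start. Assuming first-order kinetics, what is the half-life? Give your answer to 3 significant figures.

61.8 hours

Over Δt = 335 − 123 = 212 hours, the level fell by a factor of 1050/97.4 ≈ 10.78.
n = log₂(10.78) ≈ 3.4303 half-lives, so t½ = 212/3.4303 ≈ 61.802 hours.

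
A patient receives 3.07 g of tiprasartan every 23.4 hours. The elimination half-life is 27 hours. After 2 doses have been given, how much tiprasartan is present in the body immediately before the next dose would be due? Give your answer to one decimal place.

2.6 g

The 2 doses were given 46.8, 23.4 hours ago.
Total = 3.07·(1/2)^(46.8/27) + 3.07·(1/2)^(23.4/27)
      = 0.92332 + 1.6836 ≈ 2.6069 g.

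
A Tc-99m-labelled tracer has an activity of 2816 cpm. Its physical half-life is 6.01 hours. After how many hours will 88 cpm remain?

30.05 hours

88/2816 = 1/32, so 5 half-lives have elapsed.
t = 5 × 6.01 = 30.05 hours.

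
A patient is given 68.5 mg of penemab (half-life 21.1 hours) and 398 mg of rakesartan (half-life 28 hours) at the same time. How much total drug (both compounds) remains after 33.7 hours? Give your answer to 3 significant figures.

penemab: 68.5 × (1/2)^(33.7/21.1) = 68.5 × (1/2)^1.5972 ≈ 22.641 mg.
rakesartan: 398 × (1/2)^(33.7/28) = 398 × (1/2)^1.2036 ≈ 172.81 mg.
Total = 22.641 + 172.81 ≈ 195.45 mg.

195 mg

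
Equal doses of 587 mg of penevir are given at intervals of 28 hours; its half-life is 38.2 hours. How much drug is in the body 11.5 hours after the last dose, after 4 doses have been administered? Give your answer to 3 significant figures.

1040 mg

The 4 doses were given 95.5, 67.5, 39.5, 11.5 hours ago.
Total = 587·(1/2)^(95.5/38.2) + 587·(1/2)^(67.5/38.2) + 587·(1/2)^(39.5/38.2) + 587·(1/2)^(11.5/38.2)
      = 103.77 + 172.47 + 286.66 + 476.45 ≈ 1039.3 mg.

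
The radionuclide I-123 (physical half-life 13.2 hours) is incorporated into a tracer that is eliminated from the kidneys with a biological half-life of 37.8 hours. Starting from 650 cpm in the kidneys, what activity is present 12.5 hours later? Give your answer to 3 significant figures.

1/t_eff = 1/t_phys + 1/t_biol = 1/13.2 + 1/37.8 = 0.10221 per hour.
t_eff = 13.2 × 37.8 / (13.2 + 37.8) ≈ 9.7835 hours.
Remaining = 650 × (1/2)^(12.5/9.7835) = 650 × (1/2)^1.2777 ≈ 268.1 cpm.

268 cpm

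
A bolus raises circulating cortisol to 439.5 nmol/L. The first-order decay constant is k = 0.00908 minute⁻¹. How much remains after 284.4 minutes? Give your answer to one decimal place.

33.2 nmol/L

t½ = ln 2 / k = 0.69315 / 0.00908 ≈ 76.338 minutes.
Number of half-lives: n = 284.4/76.338 ≈ 3.7255.
Remaining = 439.5 × (1/2)^3.7255 = 439.5 × 0.075596 ≈ 33.224 nmol/L.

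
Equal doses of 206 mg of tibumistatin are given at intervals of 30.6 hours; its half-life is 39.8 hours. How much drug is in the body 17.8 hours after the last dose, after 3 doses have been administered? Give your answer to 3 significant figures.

The 3 doses were given 79, 48.4, 17.8 hours ago.
Total = 206·(1/2)^(79/39.8) + 206·(1/2)^(48.4/39.8) + 206·(1/2)^(17.8/39.8)
      = 52.041 + 88.673 + 151.09 ≈ 291.8 mg.

292 mg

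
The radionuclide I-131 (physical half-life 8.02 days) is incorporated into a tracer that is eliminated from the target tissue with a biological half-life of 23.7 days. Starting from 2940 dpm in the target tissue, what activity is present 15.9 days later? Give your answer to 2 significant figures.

470 dpm

1/t_eff = 1/t_phys + 1/t_biol = 1/8.02 + 1/23.7 = 0.16688 per day.
t_eff = 8.02 × 23.7 / (8.02 + 23.7) ≈ 5.9922 days.
Remaining = 2940 × (1/2)^(15.9/5.9922) = 2940 × (1/2)^2.6534 ≈ 467.29 dpm.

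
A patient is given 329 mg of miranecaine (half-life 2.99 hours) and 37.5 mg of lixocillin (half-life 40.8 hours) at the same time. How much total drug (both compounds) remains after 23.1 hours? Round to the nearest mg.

27 mg

miranecaine: 329 × (1/2)^(23.1/2.99) = 329 × (1/2)^7.7258 ≈ 1.5542 mg.
lixocillin: 37.5 × (1/2)^(23.1/40.8) = 37.5 × (1/2)^0.56618 ≈ 25.328 mg.
Total = 1.5542 + 25.328 ≈ 26.882 mg.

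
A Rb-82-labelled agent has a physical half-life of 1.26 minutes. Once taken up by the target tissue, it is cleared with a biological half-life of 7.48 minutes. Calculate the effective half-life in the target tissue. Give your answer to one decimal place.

1/t_eff = 1/t_phys + 1/t_biol = 1/1.26 + 1/7.48 = 0.92734 per minute.
t_eff = 1.26 × 7.48 / (1.26 + 7.48) ≈ 1.0784 minutes.

1.1 minutes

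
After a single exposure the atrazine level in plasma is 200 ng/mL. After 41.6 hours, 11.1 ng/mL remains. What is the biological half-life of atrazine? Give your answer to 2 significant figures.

A/A₀ = 11.1/200 ≈ 0.0555.
n = log₂(18.018) ≈ 4.1714 half-lives elapsed in 41.6 hours.
t½ = 41.6/4.1714 ≈ 9.9727 hours.

10 hours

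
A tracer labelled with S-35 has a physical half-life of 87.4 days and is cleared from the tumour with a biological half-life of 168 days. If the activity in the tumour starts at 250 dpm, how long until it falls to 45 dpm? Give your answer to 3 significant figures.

1/t_eff = 1/t_phys + 1/t_biol = 1/87.4 + 1/168 = 0.017394 per day.
t_eff = 87.4 × 168 / (87.4 + 168) ≈ 57.491 days.
n = log₂(250/45) ≈ 2.4739; t = 2.4739 × 57.491 ≈ 142.23 days.

142 days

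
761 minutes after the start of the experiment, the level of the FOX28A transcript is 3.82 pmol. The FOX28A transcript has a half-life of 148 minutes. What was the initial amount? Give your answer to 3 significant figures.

Number of half-lives elapsed: n = 761/148 ≈ 5.1419.
A₀ = A × 2^n = 3.82 × 2^5.1419 = 3.82 × 35.307 ≈ 134.87 pmol.

135 pmol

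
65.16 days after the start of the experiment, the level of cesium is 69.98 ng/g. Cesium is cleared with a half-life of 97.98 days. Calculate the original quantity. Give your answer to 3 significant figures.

Number of half-lives elapsed: n = 65.16/97.98 ≈ 0.66503.
A₀ = A × 2^n = 69.98 × 2^0.66503 = 69.98 × 1.5856 ≈ 110.96 ng/g.

111 ng/g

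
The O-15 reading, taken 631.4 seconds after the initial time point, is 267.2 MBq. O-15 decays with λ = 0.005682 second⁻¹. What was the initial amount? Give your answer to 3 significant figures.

t½ = ln 2 / λ = 0.69315 / 0.005682 ≈ 121.99 seconds.
Number of half-lives elapsed: n = 631.4/121.99 ≈ 5.1758.
A₀ = A × 2^n = 267.2 × 2^5.1758 = 267.2 × 36.148 ≈ 9658.7 MBq.

9660 MBq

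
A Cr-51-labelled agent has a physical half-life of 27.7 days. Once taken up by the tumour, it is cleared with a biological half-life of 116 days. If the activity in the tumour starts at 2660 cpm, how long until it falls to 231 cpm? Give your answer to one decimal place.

1/t_eff = 1/t_phys + 1/t_biol = 1/27.7 + 1/116 = 0.044722 per day.
t_eff = 27.7 × 116 / (27.7 + 116) ≈ 22.36 days.
n = log₂(2660/231) ≈ 3.5255; t = 3.5255 × 22.36 ≈ 78.831 days.

78.8 days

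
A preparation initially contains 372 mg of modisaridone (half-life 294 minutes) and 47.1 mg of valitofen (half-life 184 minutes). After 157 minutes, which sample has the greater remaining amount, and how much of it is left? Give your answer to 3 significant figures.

modisaridone: 372 × (1/2)^0.53401 ≈ 256.91 mg.
valitofen: 47.1 × (1/2)^0.85326 ≈ 26.071 mg.
Modisaridone has more remaining, at ≈ 256.91 mg.

modisaridone, 257 mg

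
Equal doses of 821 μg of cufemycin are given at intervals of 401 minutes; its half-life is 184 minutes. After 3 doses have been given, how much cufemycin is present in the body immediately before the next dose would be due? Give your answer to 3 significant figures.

The 3 doses were given 1203, 802, 401 minutes ago.
Total = 821·(1/2)^(1203/184) + 821·(1/2)^(802/184) + 821·(1/2)^(401/184)
      = 8.8348 + 40.017 + 181.26 ≈ 230.11 μg.

230 μg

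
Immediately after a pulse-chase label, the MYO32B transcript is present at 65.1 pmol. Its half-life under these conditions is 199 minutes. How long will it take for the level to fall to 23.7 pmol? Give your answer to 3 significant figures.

290 minutes

Fraction remaining = 23.7/65.1 ≈ 0.36406.
n = log₂(65.1/23.7) = ln(2.7468)/ln 2 ≈ 1.4578 half-lives.
t = n × t½ = 1.4578 × 199 ≈ 290.1 minutes.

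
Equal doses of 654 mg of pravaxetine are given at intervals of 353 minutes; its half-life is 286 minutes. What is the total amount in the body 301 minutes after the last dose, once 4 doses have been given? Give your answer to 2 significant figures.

The 4 doses were given 1360, 1007, 654, 301 minutes ago.
Total = 654·(1/2)^(1360/286) + 654·(1/2)^(1007/286) + 654·(1/2)^(654/286) + 654·(1/2)^(301/286)
      = 24.216 + 56.971 + 134.03 + 315.33 ≈ 530.55 mg.

530 mg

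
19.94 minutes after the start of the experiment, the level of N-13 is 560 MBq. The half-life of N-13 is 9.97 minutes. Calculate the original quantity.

Number of half-lives elapsed: n = 19.94/9.97 ≈ 2.
A₀ = A × 2^n = 560 × 2^2 = 560 × 4 ≈ 2240 MBq.

2240 MBq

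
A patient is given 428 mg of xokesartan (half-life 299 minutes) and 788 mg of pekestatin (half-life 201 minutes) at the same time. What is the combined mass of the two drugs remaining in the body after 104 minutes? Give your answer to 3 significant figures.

887 mg

xokesartan: 428 × (1/2)^(104/299) = 428 × (1/2)^0.34783 ≈ 336.31 mg.
pekestatin: 788 × (1/2)^(104/201) = 788 × (1/2)^0.51741 ≈ 550.52 mg.
Total = 336.31 + 550.52 ≈ 886.82 mg.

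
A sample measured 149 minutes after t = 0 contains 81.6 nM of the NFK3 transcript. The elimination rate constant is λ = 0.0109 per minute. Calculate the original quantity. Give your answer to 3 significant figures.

t½ = ln 2 / λ = 0.69315 / 0.0109 ≈ 63.591 minutes.
Number of half-lives elapsed: n = 149/63.591 ≈ 2.3431.
A₀ = A × 2^n = 81.6 × 2^2.3431 = 81.6 × 5.0739 ≈ 414.03 nM.

414 nM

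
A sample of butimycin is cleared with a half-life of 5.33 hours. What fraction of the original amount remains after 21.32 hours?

0.0625

n = 21.32/5.33 ≈ 4 half-lives.
Fraction remaining = (1/2)^4 ≈ 0.0625.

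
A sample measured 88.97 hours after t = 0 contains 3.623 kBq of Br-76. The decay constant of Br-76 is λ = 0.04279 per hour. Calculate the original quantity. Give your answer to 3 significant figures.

163 kBq

t½ = ln 2 / λ = 0.69315 / 0.04279 ≈ 16.199 hours.
Number of half-lives elapsed: n = 88.97/16.199 ≈ 5.4924.
A₀ = A × 2^n = 3.623 × 2^5.4924 = 3.623 × 45.016 ≈ 163.09 kBq.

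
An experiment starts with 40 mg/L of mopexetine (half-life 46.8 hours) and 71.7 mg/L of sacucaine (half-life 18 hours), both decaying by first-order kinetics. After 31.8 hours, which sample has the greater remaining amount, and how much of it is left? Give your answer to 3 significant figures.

mopexetine: 40 × (1/2)^0.67949 ≈ 24.975 mg/L.
sacucaine: 71.7 × (1/2)^1.7667 ≈ 21.072 mg/L.
Mopexetine has more remaining, at ≈ 24.975 mg/L.

mopexetine, 25.0 mg/L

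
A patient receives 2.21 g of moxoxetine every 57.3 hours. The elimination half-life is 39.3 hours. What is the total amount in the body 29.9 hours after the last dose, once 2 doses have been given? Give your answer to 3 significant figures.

The 2 doses were given 87.2, 29.9 hours ago.
Total = 2.21·(1/2)^(87.2/39.3) + 2.21·(1/2)^(29.9/39.3)
      = 0.47474 + 1.3043 ≈ 1.779 g.

1.78 g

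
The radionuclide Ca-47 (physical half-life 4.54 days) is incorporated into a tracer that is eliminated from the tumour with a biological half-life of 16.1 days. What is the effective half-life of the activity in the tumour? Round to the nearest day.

4 days

1/t_eff = 1/t_phys + 1/t_biol = 1/4.54 + 1/16.1 = 0.28238 per day.
t_eff = 4.54 × 16.1 / (4.54 + 16.1) ≈ 3.5414 days.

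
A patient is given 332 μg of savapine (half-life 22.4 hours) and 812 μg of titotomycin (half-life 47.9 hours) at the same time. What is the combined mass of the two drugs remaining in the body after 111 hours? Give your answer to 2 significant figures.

170 μg

savapine: 332 × (1/2)^(111/22.4) = 332 × (1/2)^4.9554 ≈ 10.701 μg.
titotomycin: 812 × (1/2)^(111/47.9) = 812 × (1/2)^2.3173 ≈ 162.92 μg.
Total = 10.701 + 162.92 ≈ 173.62 μg.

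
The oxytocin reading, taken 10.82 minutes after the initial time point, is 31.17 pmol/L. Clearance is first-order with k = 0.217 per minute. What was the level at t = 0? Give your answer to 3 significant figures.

326 pmol/L

t½ = ln 2 / k = 0.69315 / 0.217 ≈ 3.1942 minutes.
Number of half-lives elapsed: n = 10.82/3.1942 ≈ 3.3874.
A₀ = A × 2^n = 31.17 × 2^3.3874 = 31.17 × 10.464 ≈ 326.16 pmol/L.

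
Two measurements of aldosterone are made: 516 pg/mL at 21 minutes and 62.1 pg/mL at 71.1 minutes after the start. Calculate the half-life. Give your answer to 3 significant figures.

16.4 minutes

Over Δt = 71.1 − 21 = 50.1 minutes, the level fell by a factor of 516/62.1 ≈ 8.3092.
n = log₂(8.3092) ≈ 3.0547 half-lives, so t½ = 50.1/3.0547 ≈ 16.401 minutes.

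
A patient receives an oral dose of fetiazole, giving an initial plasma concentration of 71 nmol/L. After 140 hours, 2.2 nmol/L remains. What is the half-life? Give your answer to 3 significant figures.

27.9 hours

A/A₀ = 2.2/71 ≈ 0.030986.
n = log₂(32.273) ≈ 5.0122 half-lives elapsed in 140 hours.
t½ = 140/5.0122 ≈ 27.932 hours.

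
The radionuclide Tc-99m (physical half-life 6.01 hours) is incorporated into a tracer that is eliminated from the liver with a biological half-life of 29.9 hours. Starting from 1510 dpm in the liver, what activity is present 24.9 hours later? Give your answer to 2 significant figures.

48 dpm

1/t_eff = 1/t_phys + 1/t_biol = 1/6.01 + 1/29.9 = 0.19983 per hour.
t_eff = 6.01 × 29.9 / (6.01 + 29.9) ≈ 5.0041 hours.
Remaining = 1510 × (1/2)^(24.9/5.0041) = 1510 × (1/2)^4.9759 ≈ 47.983 dpm.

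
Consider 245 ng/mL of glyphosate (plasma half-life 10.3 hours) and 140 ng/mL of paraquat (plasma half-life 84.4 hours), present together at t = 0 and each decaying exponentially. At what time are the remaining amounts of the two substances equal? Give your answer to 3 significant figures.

Set 245·(1/2)^(t/10.3) = 140·(1/2)^(t/84.4).
Taking log₂: log₂(245/140) = t·(1/10.3 − 1/84.4).
log₂(1.75) = 0.80735; 1/10.3 − 1/84.4 = 0.085239.
t = 0.80735 / 0.085239 ≈ 9.4717 hours.

9.47 hours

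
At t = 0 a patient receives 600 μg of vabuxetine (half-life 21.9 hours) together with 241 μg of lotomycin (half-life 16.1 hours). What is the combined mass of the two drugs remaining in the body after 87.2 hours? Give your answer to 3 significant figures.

43.6 μg

vabuxetine: 600 × (1/2)^(87.2/21.9) = 600 × (1/2)^3.9817 ≈ 37.978 μg.
lotomycin: 241 × (1/2)^(87.2/16.1) = 241 × (1/2)^5.4161 ≈ 5.6441 μg.
Total = 37.978 + 5.6441 ≈ 43.622 μg.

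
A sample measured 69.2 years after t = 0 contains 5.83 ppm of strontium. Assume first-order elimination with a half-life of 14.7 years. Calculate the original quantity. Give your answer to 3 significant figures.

Number of half-lives elapsed: n = 69.2/14.7 ≈ 4.7075.
A₀ = A × 2^n = 5.83 × 2^4.7075 = 5.83 × 26.127 ≈ 152.32 ppm.

152 ppm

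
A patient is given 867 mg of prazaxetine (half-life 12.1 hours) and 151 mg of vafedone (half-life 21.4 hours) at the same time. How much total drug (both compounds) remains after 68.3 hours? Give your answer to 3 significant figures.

prazaxetine: 867 × (1/2)^(68.3/12.1) = 867 × (1/2)^5.6446 ≈ 17.331 mg.
vafedone: 151 × (1/2)^(68.3/21.4) = 151 × (1/2)^3.1916 ≈ 16.528 mg.
Total = 17.331 + 16.528 ≈ 33.858 mg.

33.9 mg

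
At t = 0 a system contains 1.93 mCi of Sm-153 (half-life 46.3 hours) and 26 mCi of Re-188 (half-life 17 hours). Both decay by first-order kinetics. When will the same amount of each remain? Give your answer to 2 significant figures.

Set 1.93·(1/2)^(t/46.3) = 26·(1/2)^(t/17).
Taking log₂: log₂(1.93/26) = t·(1/46.3 − 1/17).
log₂(0.074231) = -3.7518; 1/46.3 − 1/17 = -0.037225.
t = -3.7518 / -0.037225 ≈ 100.79 hours.

100 hours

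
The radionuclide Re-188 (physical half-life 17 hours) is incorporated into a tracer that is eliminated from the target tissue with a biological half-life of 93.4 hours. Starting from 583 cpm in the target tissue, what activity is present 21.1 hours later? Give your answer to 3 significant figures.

1/t_eff = 1/t_phys + 1/t_biol = 1/17 + 1/93.4 = 0.06953 per hour.
t_eff = 17 × 93.4 / (17 + 93.4) ≈ 14.382 hours.
Remaining = 583 × (1/2)^(21.1/14.382) = 583 × (1/2)^1.4671 ≈ 210.88 cpm.

211 cpm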